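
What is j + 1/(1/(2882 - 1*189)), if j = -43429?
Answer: -40736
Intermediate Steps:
j + 1/(1/(2882 - 1*189)) = -43429 + 1/(1/(2882 - 1*189)) = -43429 + 1/(1/(2882 - 189)) = -43429 + 1/(1/2693) = -43429 + 2693 = -40736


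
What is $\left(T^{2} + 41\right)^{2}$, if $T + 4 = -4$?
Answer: $11025$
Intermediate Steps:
$T = -8$ ($T = -4 - 4 = -8$)
$\left(T^{2} + 41\right)^{2} = \left(\left(-8\right)^{2} + 41\right)^{2} = \left(64 + 41\right)^{2} = 105^{2} = 11025$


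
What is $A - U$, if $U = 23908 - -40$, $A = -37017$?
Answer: $-60965$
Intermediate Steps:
$U = 23948$ ($U = 23908 + 40 = 23948$)
$A - U = -37017 - 23948 = -60965$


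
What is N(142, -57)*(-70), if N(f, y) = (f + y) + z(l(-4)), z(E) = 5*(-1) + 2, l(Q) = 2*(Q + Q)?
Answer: -5740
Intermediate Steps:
l(Q) = 4*Q (l(Q) = 2*(2*Q) = 4*Q)
z(E) = -3 (z(E) = -5 + 2 = -3)
N(f, y) = -3 + f + y (N(f, y) = (f + y) - 3 = -3 + f + y)
N(142, -57)*(-70) = (-3 + 142 - 57)*(-70) = 82*(-70) = -5740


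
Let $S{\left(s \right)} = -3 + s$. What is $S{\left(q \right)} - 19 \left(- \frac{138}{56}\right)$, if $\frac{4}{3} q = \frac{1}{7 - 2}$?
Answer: $\frac{1539}{35} \approx 43.971$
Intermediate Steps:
$q = \frac{3}{20}$ ($q = \frac{3}{4 \left(7 - 2\right)} = \frac{3}{4 \cdot 5} = \frac{3}{4} \cdot \frac{1}{5} = \frac{3}{20} \approx 0.15$)
$S{\left(q \right)} - 19 \left(- \frac{138}{56}\right) = \left(-3 + \frac{3}{20}\right) - 19 \left(- \frac{138}{56}\right) = - \frac{57}{20} - 19 \left(\left(-138\right) \frac{1}{56}\right) = - \frac{57}{20} - - \frac{1311}{28} = - \frac{57}{20} + \frac{1311}{28} = \frac{1539}{35}$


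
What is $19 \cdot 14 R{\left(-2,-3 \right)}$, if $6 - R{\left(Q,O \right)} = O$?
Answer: $2394$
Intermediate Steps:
$R{\left(Q,O \right)} = 6 - O$
$19 \cdot 14 R{\left(-2,-3 \right)} = 19 \cdot 14 \left(6 - -3\right) = 266 \left(6 + 3\right) = 266 \cdot 9 = 2394$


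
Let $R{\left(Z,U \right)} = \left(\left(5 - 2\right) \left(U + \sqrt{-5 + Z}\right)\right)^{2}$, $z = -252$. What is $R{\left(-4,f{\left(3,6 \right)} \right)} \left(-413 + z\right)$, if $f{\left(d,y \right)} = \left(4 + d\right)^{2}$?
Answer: $-14316120 - 1759590 i \approx -1.4316 \cdot 10^{7} - 1.7596 \cdot 10^{6} i$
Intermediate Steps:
$R{\left(Z,U \right)} = \left(3 U + 3 \sqrt{-5 + Z}\right)^{2}$ ($R{\left(Z,U \right)} = \left(3 \left(U + \sqrt{-5 + Z}\right)\right)^{2} = \left(3 U + 3 \sqrt{-5 + Z}\right)^{2}$)
$R{\left(-4,f{\left(3,6 \right)} \right)} \left(-413 + z\right) = 9 \left(\left(4 + 3\right)^{2} + \sqrt{-5 - 4}\right)^{2} \left(-413 - 252\right) = 9 \left(7^{2} + \sqrt{-9}\right)^{2} \left(-665\right) = 9 \left(49 + 3 i\right)^{2} \left(-665\right) = - 5985 \left(49 + 3 i\right)^{2}$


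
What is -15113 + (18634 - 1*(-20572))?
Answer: 24093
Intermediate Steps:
-15113 + (18634 - 1*(-20572)) = -15113 + (18634 + 20572) = -15113 + 39206 = 24093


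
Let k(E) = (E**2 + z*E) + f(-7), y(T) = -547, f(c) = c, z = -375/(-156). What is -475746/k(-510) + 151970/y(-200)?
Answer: -1029606679322/3681607021 ≈ -279.66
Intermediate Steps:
z = 125/52 (z = -375*(-1/156) = 125/52 ≈ 2.4038)
k(E) = -7 + E**2 + 125*E/52 (k(E) = (E**2 + 125*E/52) - 7 = -7 + E**2 + 125*E/52)
-475746/k(-510) + 151970/y(-200) = -475746/(-7 + (-510)**2 + (125/52)*(-510)) + 151970/(-547) = -475746/(-7 + 260100 - 31875/26) + 151970*(-1/547) = -475746/6730543/26 - 151970/547 = -475746*26/6730543 - 151970/547 = -12369396/6730543 - 151970/547 = -1029606679322/3681607021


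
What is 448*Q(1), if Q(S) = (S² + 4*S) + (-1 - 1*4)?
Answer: 0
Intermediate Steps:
Q(S) = -5 + S² + 4*S (Q(S) = (S² + 4*S) + (-1 - 4) = (S² + 4*S) - 5 = -5 + S² + 4*S)
448*Q(1) = 448*(-5 + 1² + 4*1) = 448*(-5 + 1 + 4) = 448*0 = 0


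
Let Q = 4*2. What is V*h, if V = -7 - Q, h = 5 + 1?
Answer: -90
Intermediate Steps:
Q = 8
h = 6
V = -15 (V = -7 - 1*8 = -7 - 8 = -15)
V*h = -15*6 = -90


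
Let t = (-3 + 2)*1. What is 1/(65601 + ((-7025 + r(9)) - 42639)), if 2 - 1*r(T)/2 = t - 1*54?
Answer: 1/16051 ≈ 6.2301e-5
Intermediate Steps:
t = -1 (t = -1*1 = -1)
r(T) = 114 (r(T) = 4 - 2*(-1 - 1*54) = 4 - 2*(-1 - 54) = 4 - 2*(-55) = 4 + 110 = 114)
1/(65601 + ((-7025 + r(9)) - 42639)) = 1/(65601 + ((-7025 + 114) - 42639)) = 1/(65601 + (-6911 - 42639)) = 1/(65601 - 49550) = 1/16051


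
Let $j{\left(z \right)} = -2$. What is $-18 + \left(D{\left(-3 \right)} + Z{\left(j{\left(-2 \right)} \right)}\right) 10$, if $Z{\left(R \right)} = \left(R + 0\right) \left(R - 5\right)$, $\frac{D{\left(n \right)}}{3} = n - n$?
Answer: $122$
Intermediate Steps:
$D{\left(n \right)} = 0$ ($D{\left(n \right)} = 3 \left(n - n\right) = 3 \cdot 0 = 0$)
$Z{\left(R \right)} = R \left(-5 + R\right)$
$-18 + \left(D{\left(-3 \right)} + Z{\left(j{\left(-2 \right)} \right)}\right) 10 = -18 + \left(0 - 2 \left(-5 - 2\right)\right) 10 = -18 + \left(0 - -14\right) 10 = -18 + \left(0 + 14\right) 10 = -18 + 14 \cdot 10 = -18 + 140 = 122$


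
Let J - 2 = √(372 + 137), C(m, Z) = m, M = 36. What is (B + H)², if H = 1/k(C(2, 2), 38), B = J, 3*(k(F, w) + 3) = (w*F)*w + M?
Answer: 4359111414/8497225 + 11666*√509/2915 ≈ 603.29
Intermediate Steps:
k(F, w) = 9 + F*w²/3 (k(F, w) = -3 + ((w*F)*w + 36)/3 = -3 + ((F*w)*w + 36)/3 = -3 + (F*w² + 36)/3 = -3 + (36 + F*w²)/3 = -3 + (12 + F*w²/3) = 9 + F*w²/3)
J = 2 + √509 (J = 2 + √(372 + 137) = 2 + √509 ≈ 24.561)
B = 2 + √509 ≈ 24.561
H = 3/2915 (H = 1/(9 + (⅓)*2*38²) = 1/(9 + (⅓)*2*1444) = 1/(9 + 2888/3) = 1/(2915/3) = 3/2915 ≈ 0.0010292)
(B + H)² = ((2 + √509) + 3/2915)² = (5833/2915 + √509)²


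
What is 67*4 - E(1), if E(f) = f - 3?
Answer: 270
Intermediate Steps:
E(f) = -3 + f
67*4 - E(1) = 67*4 - (-3 + 1) = 268 - 1*(-2) = 268 + 2 = 270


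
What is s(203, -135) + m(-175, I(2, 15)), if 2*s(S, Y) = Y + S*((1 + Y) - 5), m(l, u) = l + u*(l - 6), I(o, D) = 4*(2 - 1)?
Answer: -15075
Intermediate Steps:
I(o, D) = 4 (I(o, D) = 4*1 = 4)
m(l, u) = l + u*(-6 + l)
s(S, Y) = Y/2 + S*(-4 + Y)/2 (s(S, Y) = (Y + S*((1 + Y) - 5))/2 = (Y + S*(-4 + Y))/2 = Y/2 + S*(-4 + Y)/2)
s(203, -135) + m(-175, I(2, 15)) = ((½)*(-135) - 2*203 + (½)*203*(-135)) + (-175 - 6*4 - 175*4) = (-135/2 - 406 - 27405/2) + (-175 - 24 - 700) = -14176 - 899 = -15075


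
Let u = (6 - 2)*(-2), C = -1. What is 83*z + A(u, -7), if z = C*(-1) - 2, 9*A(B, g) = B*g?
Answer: -691/9 ≈ -76.778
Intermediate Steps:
u = -8 (u = 4*(-2) = -8)
A(B, g) = B*g/9 (A(B, g) = (B*g)/9 = B*g/9)
z = -1 (z = -1*(-1) - 2 = 1 - 2 = -1)
83*z + A(u, -7) = 83*(-1) + (⅑)*(-8)*(-7) = -83 + 56/9 = -691/9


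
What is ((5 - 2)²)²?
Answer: 81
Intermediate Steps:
((5 - 2)²)² = (3²)² = 9² = 81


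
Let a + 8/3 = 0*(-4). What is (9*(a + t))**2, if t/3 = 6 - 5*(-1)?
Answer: 74529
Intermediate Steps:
a = -8/3 (a = -8/3 + 0*(-4) = -8/3 + 0 = -8/3 ≈ -2.6667)
t = 33 (t = 3*(6 - 5*(-1)) = 3*(6 + 5) = 3*11 = 33)
(9*(a + t))**2 = (9*(-8/3 + 33))**2 = (9*(91/3))**2 = 273**2 = 74529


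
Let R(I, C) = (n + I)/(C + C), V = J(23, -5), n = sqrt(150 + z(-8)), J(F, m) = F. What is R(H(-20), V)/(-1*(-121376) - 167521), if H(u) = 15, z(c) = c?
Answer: -3/424534 - sqrt(142)/2122670 ≈ -1.2680e-5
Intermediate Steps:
n = sqrt(142) (n = sqrt(150 - 8) = sqrt(142) ≈ 11.916)
V = 23
R(I, C) = (I + sqrt(142))/(2*C) (R(I, C) = (sqrt(142) + I)/(C + C) = (I + sqrt(142))/((2*C)) = (I + sqrt(142))*(1/(2*C)) = (I + sqrt(142))/(2*C))
R(H(-20), V)/(-1*(-121376) - 167521) = ((1/2)*(15 + sqrt(142))/23)/(-1*(-121376) - 167521) = ((1/2)*(1/23)*(15 + sqrt(142)))/(121376 - 167521) = (15/46 + sqrt(142)/46)/(-46145) = (15/46 + sqrt(142)/46)*(-1/46145) = -3/424534 - sqrt(142)/2122670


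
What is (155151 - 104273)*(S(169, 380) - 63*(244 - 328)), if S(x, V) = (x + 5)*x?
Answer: 1765364844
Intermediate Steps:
S(x, V) = x*(5 + x) (S(x, V) = (5 + x)*x = x*(5 + x))
(155151 - 104273)*(S(169, 380) - 63*(244 - 328)) = (155151 - 104273)*(169*(5 + 169) - 63*(244 - 328)) = 50878*(169*174 - 63*(-84)) = 50878*(29406 + 5292) = 50878*34698 = 1765364844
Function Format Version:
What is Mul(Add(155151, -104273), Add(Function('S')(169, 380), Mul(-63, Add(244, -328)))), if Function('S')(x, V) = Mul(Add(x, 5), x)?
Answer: 1765364844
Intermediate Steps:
Function('S')(x, V) = Mul(x, Add(5, x)) (Function('S')(x, V) = Mul(Add(5, x), x) = Mul(x, Add(5, x)))
Mul(Add(155151, -104273), Add(Function('S')(169, 380), Mul(-63, Add(244, -328)))) = Mul(Add(155151, -104273), Add(Mul(169, Add(5, 169)), Mul(-63, Add(244, -328)))) = Mul(50878, Add(Mul(169, 174), Mul(-63, -84))) = Mul(50878, Add(29406, 5292)) = Mul(50878, 34698) = 1765364844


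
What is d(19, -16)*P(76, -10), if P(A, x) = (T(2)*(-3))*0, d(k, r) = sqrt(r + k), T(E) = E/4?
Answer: 0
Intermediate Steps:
T(E) = E/4 (T(E) = E*(1/4) = E/4)
d(k, r) = sqrt(k + r)
P(A, x) = 0 (P(A, x) = (((1/4)*2)*(-3))*0 = ((1/2)*(-3))*0 = -3/2*0 = 0)
d(19, -16)*P(76, -10) = sqrt(19 - 16)*0 = sqrt(3)*0 = 0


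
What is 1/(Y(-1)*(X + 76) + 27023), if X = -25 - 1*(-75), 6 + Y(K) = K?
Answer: 1/26141 ≈ 3.8254e-5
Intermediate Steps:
Y(K) = -6 + K
X = 50 (X = -25 + 75 = 50)
1/(Y(-1)*(X + 76) + 27023) = 1/((-6 - 1)*(50 + 76) + 27023) = 1/(-7*126 + 27023) = 1/(-882 + 27023) = 1/26141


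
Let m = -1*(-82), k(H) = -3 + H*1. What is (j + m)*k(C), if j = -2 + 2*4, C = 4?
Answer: 88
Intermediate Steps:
k(H) = -3 + H
m = 82
j = 6 (j = -2 + 8 = 6)
(j + m)*k(C) = (6 + 82)*(-3 + 4) = 88*1 = 88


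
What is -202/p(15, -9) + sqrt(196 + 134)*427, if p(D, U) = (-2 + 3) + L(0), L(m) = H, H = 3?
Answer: -101/2 + 427*sqrt(330) ≈ 7706.3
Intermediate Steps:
L(m) = 3
p(D, U) = 4 (p(D, U) = (-2 + 3) + 3 = 1 + 3 = 4)
-202/p(15, -9) + sqrt(196 + 134)*427 = -202/4 + sqrt(196 + 134)*427 = -202*1/4 + sqrt(330)*427 = -101/2 + 427*sqrt(330)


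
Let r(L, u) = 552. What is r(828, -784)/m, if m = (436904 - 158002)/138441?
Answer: 38209716/139451 ≈ 274.00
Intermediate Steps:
m = 278902/138441 (m = 278902*(1/138441) = 278902/138441 ≈ 2.0146)
r(828, -784)/m = 552/(278902/138441) = 552*(138441/278902) = 38209716/139451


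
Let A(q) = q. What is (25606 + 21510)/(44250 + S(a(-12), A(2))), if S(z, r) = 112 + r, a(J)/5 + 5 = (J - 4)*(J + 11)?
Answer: 11779/11091 ≈ 1.0620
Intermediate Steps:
a(J) = -25 + 5*(-4 + J)*(11 + J) (a(J) = -25 + 5*((J - 4)*(J + 11)) = -25 + 5*((-4 + J)*(11 + J)) = -25 + 5*(-4 + J)*(11 + J))
(25606 + 21510)/(44250 + S(a(-12), A(2))) = (25606 + 21510)/(44250 + (112 + 2)) = 47116/(44250 + 114) = 47116/44364 = 47116*(1/44364) = 11779/11091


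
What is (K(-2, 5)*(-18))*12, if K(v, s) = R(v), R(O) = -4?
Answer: 864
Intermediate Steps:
K(v, s) = -4
(K(-2, 5)*(-18))*12 = -4*(-18)*12 = 72*12 = 864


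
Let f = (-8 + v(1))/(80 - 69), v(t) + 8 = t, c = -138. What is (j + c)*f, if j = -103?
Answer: 3615/11 ≈ 328.64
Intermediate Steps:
v(t) = -8 + t
f = -15/11 (f = (-8 + (-8 + 1))/(80 - 69) = (-8 - 7)/11 = -15*1/11 = -15/11 ≈ -1.3636)
(j + c)*f = (-103 - 138)*(-15/11) = -241*(-15/11) = 3615/11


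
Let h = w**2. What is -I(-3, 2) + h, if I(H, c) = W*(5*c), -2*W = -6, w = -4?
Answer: -14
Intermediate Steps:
W = 3 (W = -1/2*(-6) = 3)
I(H, c) = 15*c (I(H, c) = 3*(5*c) = 15*c)
h = 16 (h = (-4)**2 = 16)
-I(-3, 2) + h = -15*2 + 16 = -1*30 + 16 = -30 + 16 = -14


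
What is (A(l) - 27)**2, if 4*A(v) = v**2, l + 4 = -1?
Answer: 6889/16 ≈ 430.56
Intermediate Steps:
l = -5 (l = -4 - 1 = -5)
A(v) = v**2/4
(A(l) - 27)**2 = ((1/4)*(-5)**2 - 27)**2 = ((1/4)*25 - 27)**2 = (25/4 - 27)**2 = (-83/4)**2 = 6889/16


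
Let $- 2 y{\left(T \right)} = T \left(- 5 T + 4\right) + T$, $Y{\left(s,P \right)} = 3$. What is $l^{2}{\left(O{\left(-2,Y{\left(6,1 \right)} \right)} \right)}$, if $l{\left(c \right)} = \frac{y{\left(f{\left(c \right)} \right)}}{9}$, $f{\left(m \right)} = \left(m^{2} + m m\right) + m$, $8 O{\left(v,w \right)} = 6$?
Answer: $\frac{30625}{147456} \approx 0.20769$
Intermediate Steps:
$O{\left(v,w \right)} = \frac{3}{4}$ ($O{\left(v,w \right)} = \frac{1}{8} \cdot 6 = \frac{3}{4}$)
$f{\left(m \right)} = m + 2 m^{2}$ ($f{\left(m \right)} = \left(m^{2} + m^{2}\right) + m = 2 m^{2} + m = m + 2 m^{2}$)
$y{\left(T \right)} = - \frac{T}{2} - \frac{T \left(4 - 5 T\right)}{2}$ ($y{\left(T \right)} = - \frac{T \left(- 5 T + 4\right) + T}{2} = - \frac{T \left(4 - 5 T\right) + T}{2} = - \frac{T + T \left(4 - 5 T\right)}{2} = - \frac{T}{2} - \frac{T \left(4 - 5 T\right)}{2}$)
$l{\left(c \right)} = \frac{5 c \left(1 + 2 c\right) \left(-1 + c \left(1 + 2 c\right)\right)}{18}$ ($l{\left(c \right)} = \frac{\frac{5}{2} c \left(1 + 2 c\right) \left(-1 + c \left(1 + 2 c\right)\right)}{9} = \frac{5 c \left(1 + 2 c\right) \left(-1 + c \left(1 + 2 c\right)\right)}{2} \cdot \frac{1}{9} = \frac{5 c \left(1 + 2 c\right) \left(-1 + c \left(1 + 2 c\right)\right)}{18}$)
$l^{2}{\left(O{\left(-2,Y{\left(6,1 \right)} \right)} \right)} = \left(\frac{5}{18} \cdot \frac{3}{4} \left(1 + 2 \cdot \frac{3}{4}\right) \left(-1 + \frac{3 \left(1 + 2 \cdot \frac{3}{4}\right)}{4}\right)\right)^{2} = \left(\frac{5}{18} \cdot \frac{3}{4} \left(1 + \frac{3}{2}\right) \left(-1 + \frac{3 \left(1 + \frac{3}{2}\right)}{4}\right)\right)^{2} = \left(\frac{5}{18} \cdot \frac{3}{4} \cdot \frac{5}{2} \left(-1 + \frac{3}{4} \cdot \frac{5}{2}\right)\right)^{2} = \left(\frac{5}{18} \cdot \frac{3}{4} \cdot \frac{5}{2} \left(-1 + \frac{15}{8}\right)\right)^{2} = \left(\frac{5}{18} \cdot \frac{3}{4} \cdot \frac{5}{2} \cdot \frac{7}{8}\right)^{2} = \left(\frac{175}{384}\right)^{2} = \frac{30625}{147456}$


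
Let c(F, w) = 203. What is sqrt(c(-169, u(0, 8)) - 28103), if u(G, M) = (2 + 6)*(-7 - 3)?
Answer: 30*I*sqrt(31) ≈ 167.03*I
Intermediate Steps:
u(G, M) = -80 (u(G, M) = 8*(-10) = -80)
sqrt(c(-169, u(0, 8)) - 28103) = sqrt(203 - 28103) = sqrt(-27900) = 30*I*sqrt(31)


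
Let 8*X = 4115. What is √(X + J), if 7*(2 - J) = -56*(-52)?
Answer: √1606/4 ≈ 10.019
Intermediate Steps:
X = 4115/8 (X = (⅛)*4115 = 4115/8 ≈ 514.38)
J = -414 (J = 2 - (-8)*(-52) = 2 - ⅐*2912 = 2 - 416 = -414)
√(X + J) = √(4115/8 - 414) = √(803/8) = √1606/4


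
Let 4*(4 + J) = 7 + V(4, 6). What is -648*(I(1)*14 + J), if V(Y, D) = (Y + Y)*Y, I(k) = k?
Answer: -12798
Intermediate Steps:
V(Y, D) = 2*Y² (V(Y, D) = (2*Y)*Y = 2*Y²)
J = 23/4 (J = -4 + (7 + 2*4²)/4 = -4 + (7 + 2*16)/4 = -4 + (7 + 32)/4 = -4 + (¼)*39 = -4 + 39/4 = 23/4 ≈ 5.7500)
-648*(I(1)*14 + J) = -648*(1*14 + 23/4) = -648*(14 + 23/4) = -648*79/4 = -12798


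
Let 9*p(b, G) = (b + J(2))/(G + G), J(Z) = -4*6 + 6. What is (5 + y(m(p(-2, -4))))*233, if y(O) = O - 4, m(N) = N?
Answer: 5359/18 ≈ 297.72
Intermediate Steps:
J(Z) = -18 (J(Z) = -24 + 6 = -18)
p(b, G) = (-18 + b)/(18*G) (p(b, G) = ((b - 18)/(G + G))/9 = ((-18 + b)/((2*G)))/9 = ((-18 + b)*(1/(2*G)))/9 = ((-18 + b)/(2*G))/9 = (-18 + b)/(18*G))
y(O) = -4 + O
(5 + y(m(p(-2, -4))))*233 = (5 + (-4 + (1/18)*(-18 - 2)/(-4)))*233 = (5 + (-4 + (1/18)*(-1/4)*(-20)))*233 = (5 + (-4 + 5/18))*233 = (5 - 67/18)*233 = (23/18)*233 = 5359/18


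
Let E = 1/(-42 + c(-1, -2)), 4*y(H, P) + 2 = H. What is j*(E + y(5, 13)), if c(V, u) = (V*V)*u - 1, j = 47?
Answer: 6157/180 ≈ 34.206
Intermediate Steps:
y(H, P) = -½ + H/4
c(V, u) = -1 + u*V² (c(V, u) = V²*u - 1 = u*V² - 1 = -1 + u*V²)
E = -1/45 (E = 1/(-42 + (-1 - 2*(-1)²)) = 1/(-42 + (-1 - 2*1)) = 1/(-42 + (-1 - 2)) = 1/(-42 - 3) = 1/(-45) = -1/45 ≈ -0.022222)
j*(E + y(5, 13)) = 47*(-1/45 + (-½ + (¼)*5)) = 47*(-1/45 + (-½ + 5/4)) = 47*(-1/45 + ¾) = 47*(131/180) = 6157/180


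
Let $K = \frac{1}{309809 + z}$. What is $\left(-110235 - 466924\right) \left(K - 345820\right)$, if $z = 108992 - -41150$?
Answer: $\frac{91803057611079221}{459951} \approx 1.9959 \cdot 10^{11}$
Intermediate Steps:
$z = 150142$ ($z = 108992 + 41150 = 150142$)
$K = \frac{1}{459951}$ ($K = \frac{1}{309809 + 150142} = \frac{1}{459951} \approx 2.1741 \cdot 10^{-6}$)
$\left(-110235 - 466924\right) \left(K - 345820\right) = \left(-110235 - 466924\right) \left(\frac{1}{459951} - 345820\right) = \left(-577159\right) \left(- \frac{159060254819}{459951}\right) = \frac{91803057611079221}{459951}$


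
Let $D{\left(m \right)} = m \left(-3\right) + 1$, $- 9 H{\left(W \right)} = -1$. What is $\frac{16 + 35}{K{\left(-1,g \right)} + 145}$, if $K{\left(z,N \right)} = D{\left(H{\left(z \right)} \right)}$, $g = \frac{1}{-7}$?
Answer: $\frac{153}{437} \approx 0.35011$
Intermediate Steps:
$H{\left(W \right)} = \frac{1}{9}$ ($H{\left(W \right)} = \left(- \frac{1}{9}\right) \left(-1\right) = \frac{1}{9}$)
$g = - \frac{1}{7} \approx -0.14286$
$D{\left(m \right)} = 1 - 3 m$ ($D{\left(m \right)} = - 3 m + 1 = 1 - 3 m$)
$K{\left(z,N \right)} = \frac{2}{3}$ ($K{\left(z,N \right)} = 1 - \frac{1}{3} = \frac{2}{3}$)
$\frac{16 + 35}{K{\left(-1,g \right)} + 145} = \frac{16 + 35}{\frac{2}{3} + 145} = \frac{51}{\frac{437}{3}} = 51 \cdot \frac{3}{437} = \frac{153}{437}$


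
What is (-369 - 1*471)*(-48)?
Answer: 40320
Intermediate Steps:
(-369 - 1*471)*(-48) = (-369 - 471)*(-48) = -840*(-48) = 40320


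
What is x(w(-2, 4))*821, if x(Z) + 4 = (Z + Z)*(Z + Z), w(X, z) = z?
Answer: 49260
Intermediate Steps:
x(Z) = -4 + 4*Z² (x(Z) = -4 + (Z + Z)*(Z + Z) = -4 + (2*Z)*(2*Z) = -4 + 4*Z²)
x(w(-2, 4))*821 = (-4 + 4*4²)*821 = (-4 + 4*16)*821 = (-4 + 64)*821 = 60*821 = 49260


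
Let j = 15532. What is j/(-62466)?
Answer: -7766/31233 ≈ -0.24865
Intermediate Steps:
j/(-62466) = 15532/(-62466) = 15532*(-1/62466) = -7766/31233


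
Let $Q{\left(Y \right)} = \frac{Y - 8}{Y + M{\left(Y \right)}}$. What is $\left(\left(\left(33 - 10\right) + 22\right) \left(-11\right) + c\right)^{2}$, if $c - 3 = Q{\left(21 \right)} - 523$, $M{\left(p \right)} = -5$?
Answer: $\frac{263315529}{256} \approx 1.0286 \cdot 10^{6}$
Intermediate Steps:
$Q{\left(Y \right)} = \frac{-8 + Y}{-5 + Y}$ ($Q{\left(Y \right)} = \frac{Y - 8}{Y - 5} = \frac{-8 + Y}{-5 + Y}$)
$c = - \frac{8307}{16}$ ($c = 3 - \left(523 - \frac{-8 + 21}{-5 + 21}\right) = 3 - \left(523 - \frac{1}{16} \cdot 13\right) = 3 + \left(\frac{1}{16} \cdot 13 - 523\right) = 3 + \left(\frac{13}{16} - 523\right) = 3 - \frac{8355}{16} = - \frac{8307}{16} \approx -519.19$)
$\left(\left(\left(33 - 10\right) + 22\right) \left(-11\right) + c\right)^{2} = \left(\left(\left(33 - 10\right) + 22\right) \left(-11\right) - \frac{8307}{16}\right)^{2} = \left(\left(23 + 22\right) \left(-11\right) - \frac{8307}{16}\right)^{2} = \left(45 \left(-11\right) - \frac{8307}{16}\right)^{2} = \left(-495 - \frac{8307}{16}\right)^{2} = \left(- \frac{16227}{16}\right)^{2} = \frac{263315529}{256}$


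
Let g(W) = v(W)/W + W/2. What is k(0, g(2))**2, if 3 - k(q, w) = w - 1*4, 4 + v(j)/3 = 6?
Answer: 9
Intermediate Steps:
v(j) = 6 (v(j) = -12 + 3*6 = -12 + 18 = 6)
g(W) = W/2 + 6/W (g(W) = 6/W + W/2 = W/2 + 6/W)
k(q, w) = 7 - w (k(q, w) = 3 - (w - 1*4) = 3 - (w - 4) = 3 - (-4 + w) = 3 + (4 - w) = 7 - w)
k(0, g(2))**2 = (7 - ((1/2)*2 + 6/2))**2 = (7 - (1 + 6*(1/2)))**2 = (7 - (1 + 3))**2 = (7 - 1*4)**2 = (7 - 4)**2 = 3**2 = 9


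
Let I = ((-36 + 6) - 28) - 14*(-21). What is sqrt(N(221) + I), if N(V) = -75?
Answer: sqrt(161) ≈ 12.689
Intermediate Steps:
I = 236 (I = (-30 - 28) + 294 = -58 + 294 = 236)
sqrt(N(221) + I) = sqrt(-75 + 236) = sqrt(161)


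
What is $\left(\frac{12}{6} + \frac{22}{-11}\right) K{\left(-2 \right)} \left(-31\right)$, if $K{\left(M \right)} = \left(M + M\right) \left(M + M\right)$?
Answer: $0$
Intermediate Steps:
$K{\left(M \right)} = 4 M^{2}$ ($K{\left(M \right)} = 2 M 2 M = 4 M^{2}$)
$\left(\frac{12}{6} + \frac{22}{-11}\right) K{\left(-2 \right)} \left(-31\right) = \left(\frac{12}{6} + \frac{22}{-11}\right) 4 \left(-2\right)^{2} \left(-31\right) = \left(12 \cdot \frac{1}{6} + 22 \left(- \frac{1}{11}\right)\right) 4 \cdot 4 \left(-31\right) = \left(2 - 2\right) 16 \left(-31\right) = 0 \cdot 16 \left(-31\right) = 0 \left(-31\right) = 0$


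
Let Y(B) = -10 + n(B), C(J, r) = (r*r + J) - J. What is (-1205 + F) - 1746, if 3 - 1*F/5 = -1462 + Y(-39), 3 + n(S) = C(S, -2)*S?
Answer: 5219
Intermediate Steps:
C(J, r) = r**2 (C(J, r) = (r**2 + J) - J = (J + r**2) - J = r**2)
n(S) = -3 + 4*S (n(S) = -3 + (-2)**2*S = -3 + 4*S)
Y(B) = -13 + 4*B (Y(B) = -10 + (-3 + 4*B) = -13 + 4*B)
F = 8170 (F = 15 - 5*(-1462 + (-13 + 4*(-39))) = 15 - 5*(-1462 + (-13 - 156)) = 15 - 5*(-1462 - 169) = 15 - 5*(-1631) = 15 + 8155 = 8170)
(-1205 + F) - 1746 = (-1205 + 8170) - 1746 = 6965 - 1746 = 5219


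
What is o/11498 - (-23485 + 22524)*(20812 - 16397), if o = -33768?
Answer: 24391926551/5749 ≈ 4.2428e+6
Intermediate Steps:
o/11498 - (-23485 + 22524)*(20812 - 16397) = -33768/11498 - (-23485 + 22524)*(20812 - 16397) = -33768*1/11498 - (-961)*4415 = -16884/5749 - 1*(-4242815) = -16884/5749 + 4242815 = 24391926551/5749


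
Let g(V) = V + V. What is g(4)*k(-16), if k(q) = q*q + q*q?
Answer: 4096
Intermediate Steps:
g(V) = 2*V
k(q) = 2*q² (k(q) = q² + q² = 2*q²)
g(4)*k(-16) = (2*4)*(2*(-16)²) = 8*(2*256) = 8*512 = 4096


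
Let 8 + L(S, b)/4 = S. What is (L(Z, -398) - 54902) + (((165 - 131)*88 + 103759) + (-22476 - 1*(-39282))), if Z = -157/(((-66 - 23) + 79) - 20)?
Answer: 1029659/15 ≈ 68644.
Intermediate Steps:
Z = 157/30 (Z = -157/((-89 + 79) - 20) = -157/(-10 - 20) = -157/(-30) = -157*(-1/30) = 157/30 ≈ 5.2333)
L(S, b) = -32 + 4*S
(L(Z, -398) - 54902) + (((165 - 131)*88 + 103759) + (-22476 - 1*(-39282))) = ((-32 + 4*(157/30)) - 54902) + (((165 - 131)*88 + 103759) + (-22476 - 1*(-39282))) = ((-32 + 314/15) - 54902) + ((34*88 + 103759) + (-22476 + 39282)) = (-166/15 - 54902) + ((2992 + 103759) + 16806) = -823696/15 + (106751 + 16806) = -823696/15 + 123557 = 1029659/15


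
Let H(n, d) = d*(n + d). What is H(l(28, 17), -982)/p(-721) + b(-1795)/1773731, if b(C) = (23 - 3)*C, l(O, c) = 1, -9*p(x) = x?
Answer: 15378360237118/1278860051 ≈ 12025.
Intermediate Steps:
p(x) = -x/9
b(C) = 20*C
H(n, d) = d*(d + n)
H(l(28, 17), -982)/p(-721) + b(-1795)/1773731 = (-982*(-982 + 1))/((-⅑*(-721))) + (20*(-1795))/1773731 = (-982*(-981))/(721/9) - 35900*1/1773731 = 963342*(9/721) - 35900/1773731 = 8670078/721 - 35900/1773731 = 15378360237118/1278860051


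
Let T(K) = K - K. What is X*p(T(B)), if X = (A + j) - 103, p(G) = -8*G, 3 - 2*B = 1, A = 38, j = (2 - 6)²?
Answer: 0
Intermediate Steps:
j = 16 (j = (-4)² = 16)
B = 1 (B = 3/2 - ½*1 = 3/2 - ½ = 1)
T(K) = 0
X = -49 (X = (38 + 16) - 103 = 54 - 103 = -49)
X*p(T(B)) = -(-392)*0 = -49*0 = 0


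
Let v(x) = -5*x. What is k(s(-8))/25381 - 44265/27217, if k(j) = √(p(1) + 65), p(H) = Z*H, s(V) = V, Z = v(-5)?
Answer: -44265/27217 + 3*√10/25381 ≈ -1.6260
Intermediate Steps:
Z = 25 (Z = -5*(-5) = 25)
p(H) = 25*H
k(j) = 3*√10 (k(j) = √(25*1 + 65) = √(25 + 65) = √90 = 3*√10)
k(s(-8))/25381 - 44265/27217 = (3*√10)/25381 - 44265/27217 = (3*√10)*(1/25381) - 44265*1/27217 = 3*√10/25381 - 44265/27217 = -44265/27217 + 3*√10/25381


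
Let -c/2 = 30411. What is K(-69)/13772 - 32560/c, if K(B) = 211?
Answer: 230624881/418820292 ≈ 0.55065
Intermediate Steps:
c = -60822 (c = -2*30411 = -60822)
K(-69)/13772 - 32560/c = 211/13772 - 32560/(-60822) = 211*(1/13772) - 32560*(-1/60822) = 211/13772 + 16280/30411 = 230624881/418820292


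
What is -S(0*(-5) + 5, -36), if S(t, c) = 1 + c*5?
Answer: 179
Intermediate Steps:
S(t, c) = 1 + 5*c
-S(0*(-5) + 5, -36) = -(1 + 5*(-36)) = -(1 - 180) = -1*(-179) = 179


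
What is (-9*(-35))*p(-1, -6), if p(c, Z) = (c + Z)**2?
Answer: 15435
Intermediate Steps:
p(c, Z) = (Z + c)**2
(-9*(-35))*p(-1, -6) = (-9*(-35))*(-6 - 1)**2 = 315*(-7)**2 = 315*49 = 15435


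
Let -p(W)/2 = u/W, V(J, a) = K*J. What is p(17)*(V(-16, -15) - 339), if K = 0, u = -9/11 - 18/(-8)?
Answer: 21357/374 ≈ 57.104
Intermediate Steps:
u = 63/44 (u = -9*1/11 - 18*(-⅛) = -9/11 + 9/4 = 63/44 ≈ 1.4318)
V(J, a) = 0 (V(J, a) = 0*J = 0)
p(W) = -63/(22*W)
p(17)*(V(-16, -15) - 339) = (-63/22/17)*(0 - 339) = -63/22*1/17*(-339) = -63/374*(-339) = 21357/374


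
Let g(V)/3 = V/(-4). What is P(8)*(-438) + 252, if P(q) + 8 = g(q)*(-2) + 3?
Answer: -2814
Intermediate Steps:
g(V) = -3*V/4 (g(V) = 3*(V/(-4)) = 3*(V*(-¼)) = 3*(-V/4) = -3*V/4)
P(q) = -5 + 3*q/2 (P(q) = -8 + (-3*q/4*(-2) + 3) = -8 + (3*q/2 + 3) = -8 + (3 + 3*q/2) = -5 + 3*q/2)
P(8)*(-438) + 252 = (-5 + (3/2)*8)*(-438) + 252 = (-5 + 12)*(-438) + 252 = 7*(-438) + 252 = -3066 + 252 = -2814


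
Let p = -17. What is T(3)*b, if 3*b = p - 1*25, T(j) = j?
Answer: -42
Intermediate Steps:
b = -14 (b = (-17 - 1*25)/3 = (-17 - 25)/3 = (1/3)*(-42) = -14)
T(3)*b = 3*(-14) = -42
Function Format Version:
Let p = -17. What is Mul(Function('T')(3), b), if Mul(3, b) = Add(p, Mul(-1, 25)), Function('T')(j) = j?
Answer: -42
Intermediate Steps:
b = -14 (b = Mul(Rational(1, 3), Add(-17, Mul(-1, 25))) = Mul(Rational(1, 3), Add(-17, -25)) = Mul(Rational(1, 3), -42) = -14)
Mul(Function('T')(3), b) = Mul(3, -14) = -42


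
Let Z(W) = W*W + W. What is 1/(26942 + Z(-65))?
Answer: 1/31102 ≈ 3.2152e-5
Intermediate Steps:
Z(W) = W + W**2 (Z(W) = W**2 + W = W + W**2)
1/(26942 + Z(-65)) = 1/(26942 - 65*(1 - 65)) = 1/(26942 - 65*(-64)) = 1/(26942 + 4160) = 1/31102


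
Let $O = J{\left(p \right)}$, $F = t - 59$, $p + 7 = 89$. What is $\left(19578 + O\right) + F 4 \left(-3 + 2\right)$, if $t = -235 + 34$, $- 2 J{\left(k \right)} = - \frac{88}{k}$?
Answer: $\frac{845360}{41} \approx 20619.0$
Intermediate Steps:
$p = 82$ ($p = -7 + 89 = 82$)
$J{\left(k \right)} = \frac{44}{k}$ ($J{\left(k \right)} = - \frac{\left(-88\right) \frac{1}{k}}{2} = \frac{44}{k}$)
$t = -201$
$F = -260$ ($F = -201 - 59 = -260$)
$O = \frac{22}{41}$ ($O = \frac{44}{82} = 44 \cdot \frac{1}{82} = \frac{22}{41} \approx 0.53658$)
$\left(19578 + O\right) + F 4 \left(-3 + 2\right) = \left(19578 + \frac{22}{41}\right) - 260 \cdot 4 \left(-3 + 2\right) = \frac{802720}{41} - 260 \cdot 4 \left(-1\right) = \frac{802720}{41} - -1040 = \frac{802720}{41} + 1040 = \frac{845360}{41}$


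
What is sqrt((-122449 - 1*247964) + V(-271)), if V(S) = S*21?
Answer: 2*I*sqrt(94026) ≈ 613.27*I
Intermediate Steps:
V(S) = 21*S
sqrt((-122449 - 1*247964) + V(-271)) = sqrt((-122449 - 1*247964) + 21*(-271)) = sqrt((-122449 - 247964) - 5691) = sqrt(-370413 - 5691) = sqrt(-376104) = 2*I*sqrt(94026)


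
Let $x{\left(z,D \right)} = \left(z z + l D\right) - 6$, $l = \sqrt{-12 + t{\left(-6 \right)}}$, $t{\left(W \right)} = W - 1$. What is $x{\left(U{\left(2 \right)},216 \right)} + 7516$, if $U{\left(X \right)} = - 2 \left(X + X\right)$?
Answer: $7574 + 216 i \sqrt{19} \approx 7574.0 + 941.52 i$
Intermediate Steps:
$t{\left(W \right)} = -1 + W$
$U{\left(X \right)} = - 4 X$ ($U{\left(X \right)} = - 2 \cdot 2 X = - 4 X$)
$l = i \sqrt{19}$ ($l = \sqrt{-12 - 7} = \sqrt{-19} = i \sqrt{19} \approx 4.3589 i$)
$x{\left(z,D \right)} = -6 + z^{2} + i D \sqrt{19}$ ($x{\left(z,D \right)} = \left(z z + i \sqrt{19} D\right) - 6 = \left(z^{2} + i D \sqrt{19}\right) - 6 = -6 + z^{2} + i D \sqrt{19}$)
$x{\left(U{\left(2 \right)},216 \right)} + 7516 = \left(-6 + \left(\left(-4\right) 2\right)^{2} + i 216 \sqrt{19}\right) + 7516 = \left(-6 + \left(-8\right)^{2} + 216 i \sqrt{19}\right) + 7516 = \left(-6 + 64 + 216 i \sqrt{19}\right) + 7516 = \left(58 + 216 i \sqrt{19}\right) + 7516 = 7574 + 216 i \sqrt{19}$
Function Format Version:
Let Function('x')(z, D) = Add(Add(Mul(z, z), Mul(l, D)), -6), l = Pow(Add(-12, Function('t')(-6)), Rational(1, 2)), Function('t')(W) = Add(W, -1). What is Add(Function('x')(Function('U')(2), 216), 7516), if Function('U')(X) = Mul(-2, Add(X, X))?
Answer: Add(7574, Mul(216, I, Pow(19, Rational(1, 2)))) ≈ Add(7574.0, Mul(941.52, I))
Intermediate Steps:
Function('t')(W) = Add(-1, W)
Function('U')(X) = Mul(-4, X) (Function('U')(X) = Mul(-2, Mul(2, X)) = Mul(-4, X))
l = Mul(I, Pow(19, Rational(1, 2))) (l = Pow(Add(-12, Add(-1, -6)), Rational(1, 2)) = Pow(Add(-12, -7), Rational(1, 2)) = Pow(-19, Rational(1, 2)) = Mul(I, Pow(19, Rational(1, 2))) ≈ Mul(4.3589, I))
Function('x')(z, D) = Add(-6, Pow(z, 2), Mul(I, D, Pow(19, Rational(1, 2)))) (Function('x')(z, D) = Add(Add(Mul(z, z), Mul(Mul(I, Pow(19, Rational(1, 2))), D)), -6) = Add(Add(Pow(z, 2), Mul(I, D, Pow(19, Rational(1, 2)))), -6) = Add(-6, Pow(z, 2), Mul(I, D, Pow(19, Rational(1, 2)))))
Add(Function('x')(Function('U')(2), 216), 7516) = Add(Add(-6, Pow(Mul(-4, 2), 2), Mul(I, 216, Pow(19, Rational(1, 2)))), 7516) = Add(Add(-6, Pow(-8, 2), Mul(216, I, Pow(19, Rational(1, 2)))), 7516) = Add(Add(-6, 64, Mul(216, I, Pow(19, Rational(1, 2)))), 7516) = Add(Add(58, Mul(216, I, Pow(19, Rational(1, 2)))), 7516) = Add(7574, Mul(216, I, Pow(19, Rational(1, 2))))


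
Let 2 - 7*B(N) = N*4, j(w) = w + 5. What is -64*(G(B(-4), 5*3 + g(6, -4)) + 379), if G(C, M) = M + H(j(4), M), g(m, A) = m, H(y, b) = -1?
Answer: -25536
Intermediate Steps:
j(w) = 5 + w
B(N) = 2/7 - 4*N/7 (B(N) = 2/7 - N*4/7 = 2/7 - 4*N/7)
G(C, M) = -1 + M (G(C, M) = M - 1 = -1 + M)
-64*(G(B(-4), 5*3 + g(6, -4)) + 379) = -64*((-1 + (5*3 + 6)) + 379) = -64*((-1 + (15 + 6)) + 379) = -64*((-1 + 21) + 379) = -64*(20 + 379) = -64*399 = -25536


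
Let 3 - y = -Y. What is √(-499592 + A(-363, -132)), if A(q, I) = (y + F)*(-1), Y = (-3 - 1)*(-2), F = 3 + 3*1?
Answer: 11*I*√4129 ≈ 706.83*I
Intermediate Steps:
F = 6 (F = 3 + 3 = 6)
Y = 8 (Y = -4*(-2) = 8)
y = 11 (y = 3 - (-1)*8 = 3 - 1*(-8) = 3 + 8 = 11)
A(q, I) = -17 (A(q, I) = (11 + 6)*(-1) = 17*(-1) = -17)
√(-499592 + A(-363, -132)) = √(-499592 - 17) = √(-499609) = 11*I*√4129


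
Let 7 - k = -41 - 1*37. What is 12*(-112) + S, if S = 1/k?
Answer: -114239/85 ≈ -1344.0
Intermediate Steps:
k = 85 (k = 7 - (-41 - 1*37) = 7 - (-41 - 37) = 7 - 1*(-78) = 7 + 78 = 85)
S = 1/85 ≈ 0.011765
12*(-112) + S = 12*(-112) + 1/85 = -1344 + 1/85 = -114239/85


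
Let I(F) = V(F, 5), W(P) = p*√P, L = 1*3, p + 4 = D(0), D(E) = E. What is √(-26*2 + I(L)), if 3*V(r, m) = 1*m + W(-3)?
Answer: √(-453 - 12*I*√3)/3 ≈ 0.16271 - 7.0965*I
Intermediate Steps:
p = -4 (p = -4 + 0 = -4)
L = 3
W(P) = -4*√P
V(r, m) = m/3 - 4*I*√3/3 (V(r, m) = (1*m - 4*I*√3)/3 = (m - 4*I*√3)/3 = m/3 - 4*I*√3/3)
I(F) = 5/3 - 4*I*√3/3 (I(F) = (⅓)*5 - 4*I*√3/3 = 5/3 - 4*I*√3/3)
√(-26*2 + I(L)) = √(-26*2 + (5/3 - 4*I*√3/3)) = √(-52 + (5/3 - 4*I*√3/3)) = √(-151/3 - 4*I*√3/3)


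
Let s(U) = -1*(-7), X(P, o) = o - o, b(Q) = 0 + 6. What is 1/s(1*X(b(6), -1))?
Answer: 1/7 ≈ 0.14286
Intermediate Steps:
b(Q) = 6
X(P, o) = 0
s(U) = 7
1/s(1*X(b(6), -1)) = 1/7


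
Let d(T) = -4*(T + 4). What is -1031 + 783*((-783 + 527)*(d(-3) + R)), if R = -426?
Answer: 86191609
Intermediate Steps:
d(T) = -16 - 4*T (d(T) = -4*(4 + T) = -16 - 4*T)
-1031 + 783*((-783 + 527)*(d(-3) + R)) = -1031 + 783*((-783 + 527)*((-16 - 4*(-3)) - 426)) = -1031 + 783*(-256*((-16 + 12) - 426)) = -1031 + 783*(-256*(-4 - 426)) = -1031 + 783*(-256*(-430)) = -1031 + 783*110080 = -1031 + 86192640 = 86191609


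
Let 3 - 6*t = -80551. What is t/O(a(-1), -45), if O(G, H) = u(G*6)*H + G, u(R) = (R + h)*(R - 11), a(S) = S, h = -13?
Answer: -40277/43608 ≈ -0.92361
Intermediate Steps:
u(R) = (-13 + R)*(-11 + R) (u(R) = (R - 13)*(R - 11) = (-13 + R)*(-11 + R))
t = 40277/3 (t = ½ - ⅙*(-80551) = ½ + 80551/6 = 40277/3 ≈ 13426.)
O(G, H) = G + H*(143 - 144*G + 36*G²) (O(G, H) = (143 + (G*6)² - 24*G*6)*H + G = (143 + (6*G)² - 144*G)*H + G = (143 + 36*G² - 144*G)*H + G = (143 - 144*G + 36*G²)*H + G = H*(143 - 144*G + 36*G²) + G = G + H*(143 - 144*G + 36*G²))
t/O(a(-1), -45) = 40277/(3*(-1 - 45*(143 - 144*(-1) + 36*(-1)²))) = 40277/(3*(-1 - 45*(143 + 144 + 36*1))) = 40277/(3*(-1 - 45*(143 + 144 + 36))) = 40277/(3*(-1 - 45*323)) = 40277/(3*(-1 - 14535)) = (40277/3)/(-14536) = (40277/3)*(-1/14536) = -40277/43608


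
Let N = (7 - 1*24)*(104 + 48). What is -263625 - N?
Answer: -261041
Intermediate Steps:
N = -2584 (N = (7 - 24)*152 = -17*152 = -2584)
-263625 - N = -263625 - 1*(-2584) = -263625 + 2584 = -261041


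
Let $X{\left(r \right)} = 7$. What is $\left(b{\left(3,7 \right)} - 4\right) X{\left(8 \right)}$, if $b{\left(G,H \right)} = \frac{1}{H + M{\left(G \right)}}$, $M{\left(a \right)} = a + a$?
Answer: $- \frac{357}{13} \approx -27.462$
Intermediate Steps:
$M{\left(a \right)} = 2 a$
$b{\left(G,H \right)} = \frac{1}{H + 2 G}$
$\left(b{\left(3,7 \right)} - 4\right) X{\left(8 \right)} = \left(\frac{1}{7 + 2 \cdot 3} - 4\right) 7 = \left(\frac{1}{7 + 6} - 4\right) 7 = \left(\frac{1}{13} - 4\right) 7 = \left(- \frac{51}{13}\right) 7 = - \frac{357}{13}$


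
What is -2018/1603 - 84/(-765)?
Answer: -469706/408765 ≈ -1.1491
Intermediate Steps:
-2018/1603 - 84/(-765) = -2018*1/1603 - 84*(-1/765) = -2018/1603 + 28/255 = -469706/408765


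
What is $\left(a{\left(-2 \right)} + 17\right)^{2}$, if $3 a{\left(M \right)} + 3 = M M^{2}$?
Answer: $\frac{1600}{9} \approx 177.78$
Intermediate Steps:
$a{\left(M \right)} = -1 + \frac{M^{3}}{3}$ ($a{\left(M \right)} = -1 + \frac{M M^{2}}{3} = -1 + \frac{M^{3}}{3}$)
$\left(a{\left(-2 \right)} + 17\right)^{2} = \left(\left(-1 + \frac{\left(-2\right)^{3}}{3}\right) + 17\right)^{2} = \left(\left(-1 + \frac{1}{3} \left(-8\right)\right) + 17\right)^{2} = \left(\left(-1 - \frac{8}{3}\right) + 17\right)^{2} = \left(- \frac{11}{3} + 17\right)^{2} = \left(\frac{40}{3}\right)^{2} = \frac{1600}{9}$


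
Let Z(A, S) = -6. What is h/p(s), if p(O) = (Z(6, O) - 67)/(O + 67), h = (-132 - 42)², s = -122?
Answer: 1665180/73 ≈ 22811.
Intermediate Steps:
h = 30276 (h = (-174)² = 30276)
p(O) = -73/(67 + O) (p(O) = (-6 - 67)/(O + 67) = -73/(67 + O))
h/p(s) = 30276/((-73/(67 - 122))) = 30276/((-73/(-55))) = 30276/((-73*(-1/55))) = 30276/(73/55) = 30276*(55/73) = 1665180/73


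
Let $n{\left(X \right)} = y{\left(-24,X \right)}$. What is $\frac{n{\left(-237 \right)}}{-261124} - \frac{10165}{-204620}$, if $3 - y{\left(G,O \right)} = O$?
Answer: $\frac{130260833}{2671559644} \approx 0.048758$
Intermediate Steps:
$y{\left(G,O \right)} = 3 - O$
$n{\left(X \right)} = 3 - X$
$\frac{n{\left(-237 \right)}}{-261124} - \frac{10165}{-204620} = \frac{3 - -237}{-261124} - \frac{10165}{-204620} = \left(3 + 237\right) \left(- \frac{1}{261124}\right) - - \frac{2033}{40924} = 240 \left(- \frac{1}{261124}\right) + \frac{2033}{40924} = - \frac{60}{65281} + \frac{2033}{40924} = \frac{130260833}{2671559644}$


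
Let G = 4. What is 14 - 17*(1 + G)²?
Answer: -411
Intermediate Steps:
14 - 17*(1 + G)² = 14 - 17*(1 + 4)² = 14 - 17*5² = 14 - 17*25 = 14 - 425 = -411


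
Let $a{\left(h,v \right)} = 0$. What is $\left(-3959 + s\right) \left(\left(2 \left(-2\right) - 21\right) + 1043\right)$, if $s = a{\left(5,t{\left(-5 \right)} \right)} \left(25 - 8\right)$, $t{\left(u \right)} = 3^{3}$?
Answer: $-4030262$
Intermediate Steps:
$t{\left(u \right)} = 27$
$s = 0$ ($s = 0 \left(25 - 8\right) = 0 \cdot 17 = 0$)
$\left(-3959 + s\right) \left(\left(2 \left(-2\right) - 21\right) + 1043\right) = \left(-3959 + 0\right) \left(\left(2 \left(-2\right) - 21\right) + 1043\right) = - 3959 \left(\left(-4 - 21\right) + 1043\right) = - 3959 \left(-25 + 1043\right) = \left(-3959\right) 1018 = -4030262$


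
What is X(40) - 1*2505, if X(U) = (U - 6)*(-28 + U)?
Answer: -2097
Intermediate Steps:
X(U) = (-28 + U)*(-6 + U) (X(U) = (-6 + U)*(-28 + U) = (-28 + U)*(-6 + U))
X(40) - 1*2505 = (168 + 40**2 - 34*40) - 1*2505 = (168 + 1600 - 1360) - 2505 = 408 - 2505 = -2097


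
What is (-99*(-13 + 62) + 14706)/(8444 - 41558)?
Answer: -3285/11038 ≈ -0.29761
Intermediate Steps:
(-99*(-13 + 62) + 14706)/(8444 - 41558) = (-99*49 + 14706)/(-33114) = (-4851 + 14706)*(-1/33114) = 9855*(-1/33114) = -3285/11038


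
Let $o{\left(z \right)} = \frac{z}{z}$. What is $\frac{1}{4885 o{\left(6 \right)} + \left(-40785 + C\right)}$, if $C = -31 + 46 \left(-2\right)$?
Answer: $- \frac{1}{36023} \approx -2.776 \cdot 10^{-5}$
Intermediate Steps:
$C = -123$ ($C = -31 - 92 = -123$)
$o{\left(z \right)} = 1$
$\frac{1}{4885 o{\left(6 \right)} + \left(-40785 + C\right)} = \frac{1}{4885 \cdot 1 - 40908} = \frac{1}{4885 - 40908} = \frac{1}{-36023} = - \frac{1}{36023}$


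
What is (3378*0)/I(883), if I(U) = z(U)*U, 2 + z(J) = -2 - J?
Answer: 0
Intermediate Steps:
z(J) = -4 - J (z(J) = -2 + (-2 - J) = -4 - J)
I(U) = U*(-4 - U) (I(U) = (-4 - U)*U = U*(-4 - U))
(3378*0)/I(883) = (3378*0)/((-1*883*(4 + 883))) = 0/((-1*883*887)) = 0/(-783221) = 0*(-1/783221) = 0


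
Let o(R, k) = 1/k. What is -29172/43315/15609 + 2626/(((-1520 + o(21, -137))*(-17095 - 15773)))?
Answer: 60013401409/6374062206791730 ≈ 9.4152e-6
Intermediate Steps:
-29172/43315/15609 + 2626/(((-1520 + o(21, -137))*(-17095 - 15773))) = -29172/43315/15609 + 2626/(((-1520 + 1/(-137))*(-17095 - 15773))) = -29172*1/43315*(1/15609) + 2626/(((-1520 - 1/137)*(-32868))) = -29172/43315*1/15609 + 2626/((-208241/137*(-32868))) = -884/20487995 + 2626/(6844465188/137) = -884/20487995 + 2626*(137/6844465188) = -884/20487995 + 179881/3422232594 = 60013401409/6374062206791730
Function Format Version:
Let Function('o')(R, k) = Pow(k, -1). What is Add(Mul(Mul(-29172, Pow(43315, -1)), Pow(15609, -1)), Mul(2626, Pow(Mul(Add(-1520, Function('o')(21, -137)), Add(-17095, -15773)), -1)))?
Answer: Rational(60013401409, 6374062206791730) ≈ 9.4152e-6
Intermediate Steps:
Add(Mul(Mul(-29172, Pow(43315, -1)), Pow(15609, -1)), Mul(2626, Pow(Mul(Add(-1520, Function('o')(21, -137)), Add(-17095, -15773)), -1))) = Add(Mul(Mul(-29172, Pow(43315, -1)), Pow(15609, -1)), Mul(2626, Pow(Mul(Add(-1520, Pow(-137, -1)), Add(-17095, -15773)), -1))) = Add(Mul(Mul(-29172, Rational(1, 43315)), Rational(1, 15609)), Mul(2626, Pow(Mul(Add(-1520, Rational(-1, 137)), -32868), -1))) = Add(Mul(Rational(-29172, 43315), Rational(1, 15609)), Mul(2626, Pow(Mul(Rational(-208241, 137), -32868), -1))) = Add(Rational(-884, 20487995), Mul(2626, Pow(Rational(6844465188, 137), -1))) = Add(Rational(-884, 20487995), Mul(2626, Rational(137, 6844465188))) = Add(Rational(-884, 20487995), Rational(179881, 3422232594)) = Rational(60013401409, 6374062206791730)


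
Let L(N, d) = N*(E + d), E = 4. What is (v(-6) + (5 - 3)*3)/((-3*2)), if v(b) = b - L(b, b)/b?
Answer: -⅓ ≈ -0.33333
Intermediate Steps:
L(N, d) = N*(4 + d)
v(b) = -4 (v(b) = b - b*(4 + b)/b = b - (4 + b) = b + (-4 - b) = -4)
(v(-6) + (5 - 3)*3)/((-3*2)) = (-4 + (5 - 3)*3)/((-3*2)) = (-4 + 2*3)/(-6) = -(-4 + 6)/6 = -⅙*2 = -⅓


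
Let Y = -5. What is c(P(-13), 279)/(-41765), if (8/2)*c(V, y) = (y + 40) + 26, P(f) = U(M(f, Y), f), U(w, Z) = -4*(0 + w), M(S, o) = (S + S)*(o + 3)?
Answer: -69/33412 ≈ -0.0020651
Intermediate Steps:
M(S, o) = 2*S*(3 + o) (M(S, o) = (2*S)*(3 + o) = 2*S*(3 + o))
U(w, Z) = -4*w
P(f) = 16*f (P(f) = -8*f*(3 - 5) = -8*f*(-2) = -(-16)*f = 16*f)
c(V, y) = 33/2 + y/4 (c(V, y) = ((y + 40) + 26)/4 = ((40 + y) + 26)/4 = (66 + y)/4 = 33/2 + y/4)
c(P(-13), 279)/(-41765) = (33/2 + (1/4)*279)/(-41765) = (33/2 + 279/4)*(-1/41765) = (345/4)*(-1/41765) = -69/33412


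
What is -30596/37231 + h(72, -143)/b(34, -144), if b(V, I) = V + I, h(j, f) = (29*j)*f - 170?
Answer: 5559772307/2047705 ≈ 2715.1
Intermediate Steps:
h(j, f) = -170 + 29*f*j (h(j, f) = 29*f*j - 170 = -170 + 29*f*j)
b(V, I) = I + V
-30596/37231 + h(72, -143)/b(34, -144) = -30596/37231 + (-170 + 29*(-143)*72)/(-144 + 34) = -30596*1/37231 + (-170 - 298584)/(-110) = -30596/37231 - 298754*(-1/110) = -30596/37231 + 149377/55 = 5559772307/2047705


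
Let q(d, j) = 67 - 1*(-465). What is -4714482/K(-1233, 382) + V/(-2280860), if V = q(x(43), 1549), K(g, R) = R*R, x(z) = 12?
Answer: -1344143880761/41604026830 ≈ -32.308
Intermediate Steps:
K(g, R) = R**2
q(d, j) = 532 (q(d, j) = 67 + 465 = 532)
V = 532
-4714482/K(-1233, 382) + V/(-2280860) = -4714482/(382**2) + 532/(-2280860) = -4714482/145924 + 532*(-1/2280860) = -4714482*1/145924 - 133/570215 = -2357241/72962 - 133/570215 = -1344143880761/41604026830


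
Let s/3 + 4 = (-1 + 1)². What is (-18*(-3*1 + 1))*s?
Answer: -432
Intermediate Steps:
s = -12 (s = -12 + 3*(-1 + 1)² = -12 + 3*0² = -12 + 3*0 = -12 + 0 = -12)
(-18*(-3*1 + 1))*s = -18*(-3*1 + 1)*(-12) = -18*(-3 + 1)*(-12) = -18*(-2)*(-12) = 36*(-12) = -432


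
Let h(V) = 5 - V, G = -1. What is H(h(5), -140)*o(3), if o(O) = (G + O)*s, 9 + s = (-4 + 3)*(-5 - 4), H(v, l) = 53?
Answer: 0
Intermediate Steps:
s = 0 (s = -9 + (-4 + 3)*(-5 - 4) = -9 - 1*(-9) = -9 + 9 = 0)
o(O) = 0 (o(O) = (-1 + O)*0 = 0)
H(h(5), -140)*o(3) = 53*0 = 0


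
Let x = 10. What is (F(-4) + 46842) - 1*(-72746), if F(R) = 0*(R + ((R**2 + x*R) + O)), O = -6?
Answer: 119588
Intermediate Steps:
F(R) = 0 (F(R) = 0*(R + ((R**2 + 10*R) - 6)) = 0*(R + (-6 + R**2 + 10*R)) = 0*(-6 + R**2 + 11*R) = 0)
(F(-4) + 46842) - 1*(-72746) = (0 + 46842) - 1*(-72746) = 46842 + 72746 = 119588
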